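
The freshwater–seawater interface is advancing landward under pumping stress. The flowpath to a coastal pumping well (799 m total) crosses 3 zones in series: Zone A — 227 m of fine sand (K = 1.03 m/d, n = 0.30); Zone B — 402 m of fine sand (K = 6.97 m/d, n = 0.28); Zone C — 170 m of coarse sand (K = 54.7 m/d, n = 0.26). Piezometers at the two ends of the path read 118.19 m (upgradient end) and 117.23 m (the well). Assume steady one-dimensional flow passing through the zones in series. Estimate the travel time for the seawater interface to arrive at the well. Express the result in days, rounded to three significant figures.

65900 days

Total head drop ΔH = 118.19 − 117.23 = 0.96 m
Steady 1-D flow in series ⇒ the Darcy flux q is identical in every zone and the zone head losses add (resistances L/K in series).
Σ(L/K) = 227/1.03 + 402/6.97 + 170/54.7 = 220.4 + 57.68 + 3.108 = 281.2 d
q = ΔH / Σ(L/K) = 0.96 / 281.2 = 0.003414 m/d (same in every zone)
Zone A: v = q/n = 0.003414/0.30 = 0.01138 m/d → t_A = 227/0.01138 = 19950 d
Zone B: v = q/n = 0.003414/0.28 = 0.01219 m/d → t_B = 402/0.01219 = 32970 d
Zone C: v = q/n = 0.003414/0.26 = 0.01313 m/d → t_C = 170/0.01313 = 12950 d
Total t = 19950 + 32970 + 12950 = 65860 d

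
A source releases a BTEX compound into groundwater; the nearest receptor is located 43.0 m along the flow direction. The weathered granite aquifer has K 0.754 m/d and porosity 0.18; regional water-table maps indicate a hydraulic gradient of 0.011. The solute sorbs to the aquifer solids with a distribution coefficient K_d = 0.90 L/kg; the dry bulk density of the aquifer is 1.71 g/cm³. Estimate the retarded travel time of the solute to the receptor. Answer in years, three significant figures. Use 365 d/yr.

Specific discharge q = 0.754 × 0.011 = 0.008294 m/d
Seepage velocity v = q / n = 0.008294 / 0.18 = 0.04608 m/d
Retardation R = 1 + ρ_b·K_d/n = 1 + 1.71×0.90/0.18 = 9.550
Contaminant velocity v_c = v/R = 0.04608/9.550 = 0.004825 m/d
t = L/v_c = 43.0/0.004825 = 8912 d
   = 8912/365 = 24.4 yr

24.4 years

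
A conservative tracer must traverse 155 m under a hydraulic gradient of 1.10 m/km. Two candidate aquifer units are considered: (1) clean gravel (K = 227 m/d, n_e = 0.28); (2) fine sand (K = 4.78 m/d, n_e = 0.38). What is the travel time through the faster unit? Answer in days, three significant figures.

Unit 1 (clean gravel): v = 227×0.0011/0.28 = 0.8918 m/d, t = 155/0.8918 = 173.8 d
Unit 2 (fine sand): v = 4.78×0.0011/0.38 = 0.01384 m/d, t = 155/0.01384 = 11200 d
Faster unit: t = 174 d

174 days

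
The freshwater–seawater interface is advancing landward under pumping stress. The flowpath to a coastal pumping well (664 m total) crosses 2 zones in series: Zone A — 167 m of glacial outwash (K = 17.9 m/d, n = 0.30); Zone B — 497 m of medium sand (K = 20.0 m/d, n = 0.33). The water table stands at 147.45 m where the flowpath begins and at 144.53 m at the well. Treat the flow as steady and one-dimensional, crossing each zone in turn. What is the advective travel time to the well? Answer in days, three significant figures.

2510 days

Total head drop ΔH = 147.45 − 144.53 = 2.92 m
Steady 1-D flow in series ⇒ the Darcy flux q is identical in every zone and the zone head losses add (resistances L/K in series).
Σ(L/K) = 167/17.9 + 497/20.0 = 9.330 + 24.85 = 34.18 d
q = ΔH / Σ(L/K) = 2.92 / 34.18 = 0.08543 m/d (same in every zone)
Zone A: v = q/n = 0.08543/0.30 = 0.2848 m/d → t_A = 167/0.2848 = 586.4 d
Zone B: v = q/n = 0.08543/0.33 = 0.2589 m/d → t_B = 497/0.2589 = 1920 d
Total t = 586.4 + 1920 = 2506 d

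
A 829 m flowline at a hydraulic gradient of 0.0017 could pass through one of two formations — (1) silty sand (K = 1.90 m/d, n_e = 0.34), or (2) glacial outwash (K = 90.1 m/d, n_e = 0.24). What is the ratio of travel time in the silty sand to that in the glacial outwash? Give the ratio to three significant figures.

Unit 1 (silty sand): v = 1.90×0.0017/0.34 = 0.009500 m/d, t = 829/0.009500 = 87260 d
Unit 2 (glacial outwash): v = 90.1×0.0017/0.24 = 0.6382 m/d, t = 829/0.6382 = 1299 d
t(silty sand) / t(glacial outwash) = 87260/1299 = 67.2

67.2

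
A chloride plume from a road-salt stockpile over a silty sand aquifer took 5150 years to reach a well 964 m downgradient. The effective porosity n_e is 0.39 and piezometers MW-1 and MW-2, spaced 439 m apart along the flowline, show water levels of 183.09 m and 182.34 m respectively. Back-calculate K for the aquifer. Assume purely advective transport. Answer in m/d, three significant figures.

0.117 m/d

Hydraulic gradient i = (183.09 − 182.34) / 439 = 0.75 / 439 = 0.001708
t = 5150 years = 1.880e6 d
v = L / t = 964 / 1.880e6 = 5.128e-4 m/d
K = v · n / i = 5.128e-4 × 0.39 / 0.001708 = 0.117 m/d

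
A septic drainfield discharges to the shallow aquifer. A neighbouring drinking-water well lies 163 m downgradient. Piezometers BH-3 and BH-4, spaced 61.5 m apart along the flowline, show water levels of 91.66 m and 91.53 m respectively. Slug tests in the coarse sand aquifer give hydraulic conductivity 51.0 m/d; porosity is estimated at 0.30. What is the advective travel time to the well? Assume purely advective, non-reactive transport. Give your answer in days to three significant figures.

454 days

Hydraulic gradient i = (91.66 − 91.53) / 61.5 = 0.13 / 61.5 = 0.002114
Specific discharge q = 51.0 × 0.002114 = 0.1078 m/d
v = Ki/n = 51.0·0.002114/0.30 = 0.3593 m/d
t = L / v = 163 / 0.3593 = 453.6 d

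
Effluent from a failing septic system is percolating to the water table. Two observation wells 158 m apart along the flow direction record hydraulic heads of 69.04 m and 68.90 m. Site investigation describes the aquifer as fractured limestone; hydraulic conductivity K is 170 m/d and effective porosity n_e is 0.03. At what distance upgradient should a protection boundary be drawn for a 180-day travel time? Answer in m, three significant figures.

Hydraulic gradient i = (69.04 − 68.90) / 158 = 0.14 / 158 = 8.861e-4
Darcy flux q = K·i = 170 × 8.861e-4 = 0.1506 m/d
v_s = q/n_e = 0.1506/0.03 = 5.021 m/d
L = v × T = 5.021 × 180 = 903.8 m

904 m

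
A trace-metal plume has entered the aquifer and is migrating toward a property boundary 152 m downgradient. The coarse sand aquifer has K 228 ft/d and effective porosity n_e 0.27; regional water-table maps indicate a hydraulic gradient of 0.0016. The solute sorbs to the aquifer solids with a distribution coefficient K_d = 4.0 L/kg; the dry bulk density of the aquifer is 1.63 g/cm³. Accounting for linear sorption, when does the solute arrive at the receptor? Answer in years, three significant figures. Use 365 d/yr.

25.4 years

K = 228 ft/d × 0.3048 = 69.49 m/d
Specific discharge q = 69.49 × 0.0016 = 0.1112 m/d
v = Ki/n = 69.49·0.0016/0.27 = 0.4118 m/d
Retardation R = 1 + ρ_b·K_d/n = 1 + 1.63×4.0/0.27 = 25.15
Contaminant velocity v_c = v/R = 0.4118/25.15 = 0.01638 m/d
t = L/v_c = 152/0.01638 = 9282 d
   = 9282/365 = 25.4 yr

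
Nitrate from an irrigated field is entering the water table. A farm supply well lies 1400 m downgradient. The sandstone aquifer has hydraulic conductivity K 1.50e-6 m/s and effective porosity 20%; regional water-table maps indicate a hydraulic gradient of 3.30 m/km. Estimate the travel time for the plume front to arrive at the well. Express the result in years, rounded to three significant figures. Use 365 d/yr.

K = 1.50e-6 m/s × 86400 s/d = 0.1296 m/d
q = Ki = 0.1296 × 0.0033 = 4.277e-4 m/d
Average linear velocity = 4.277e-4 / 0.20 = 0.002138 m/d
t = L / v = 1400 / 0.002138 = 654700 d
   = 654700 / 365 = 1790 yr

1790 years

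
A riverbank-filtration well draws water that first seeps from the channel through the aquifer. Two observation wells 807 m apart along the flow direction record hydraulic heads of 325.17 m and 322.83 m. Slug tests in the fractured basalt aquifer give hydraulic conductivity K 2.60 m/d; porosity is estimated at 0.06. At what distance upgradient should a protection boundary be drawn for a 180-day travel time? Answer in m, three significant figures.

22.6 m

Hydraulic gradient i = (325.17 − 322.83) / 807 = 2.34 / 807 = 0.002900
q = Ki = 2.60 × 0.002900 = 0.007539 m/d
Average linear velocity = 0.007539 / 0.06 = 0.1257 m/d
L = v × T = 0.1257 × 180 = 22.62 m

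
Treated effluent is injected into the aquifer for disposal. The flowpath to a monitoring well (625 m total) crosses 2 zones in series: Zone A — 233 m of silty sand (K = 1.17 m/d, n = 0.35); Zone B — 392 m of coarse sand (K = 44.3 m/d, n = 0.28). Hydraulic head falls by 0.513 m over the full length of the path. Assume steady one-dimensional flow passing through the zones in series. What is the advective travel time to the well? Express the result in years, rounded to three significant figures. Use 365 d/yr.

Steady 1-D flow in series ⇒ the Darcy flux q is identical in every zone and the zone head losses add (resistances L/K in series).
Σ(L/K) = 233/1.17 + 392/44.3 = 199.1 + 8.849 = 208.0 d
q = ΔH / Σ(L/K) = 0.513 / 208.0 = 0.002466 m/d (same in every zone)
Zone A: v = q/n = 0.002466/0.35 = 0.007047 m/d → t_A = 233/0.007047 = 33060 d
Zone B: v = q/n = 0.002466/0.28 = 0.008809 m/d → t_B = 392/0.008809 = 44500 d
Total t = 33060 + 44500 = 77570 d
   = 77570 / 365 = 213 yr

213 years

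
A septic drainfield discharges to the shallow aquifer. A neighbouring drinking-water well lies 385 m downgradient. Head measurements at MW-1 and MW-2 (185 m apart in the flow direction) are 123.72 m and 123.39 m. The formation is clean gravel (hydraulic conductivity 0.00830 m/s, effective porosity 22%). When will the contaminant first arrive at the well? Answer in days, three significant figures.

Hydraulic gradient i = (123.72 − 123.39) / 185 = 0.33 / 185 = 0.001784
K = 0.00830 m/s × 86400 s/d = 717.1 m/d
Darcy flux q = K·i = 717.1 × 0.001784 = 1.279 m/d
Seepage velocity v = q / n = 1.279 / 0.22 = 5.814 m/d
t = L / v = 385 / 5.814 = 66.21 d

66.2 days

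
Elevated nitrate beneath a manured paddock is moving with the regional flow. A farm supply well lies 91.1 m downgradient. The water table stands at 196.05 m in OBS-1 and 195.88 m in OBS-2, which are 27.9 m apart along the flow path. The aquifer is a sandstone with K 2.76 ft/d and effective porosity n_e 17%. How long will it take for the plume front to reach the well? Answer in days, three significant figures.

3020 days

Hydraulic gradient i = (196.05 − 195.88) / 27.9 = 0.17 / 27.9 = 0.006093
K = 2.76 ft/d × 0.3048 = 0.8412 m/d
Darcy flux q = K·i = 0.8412 × 0.006093 = 0.005126 m/d
Seepage velocity v = q / n = 0.005126 / 0.17 = 0.03015 m/d
t = L / v = 91.1 / 0.03015 = 3021 d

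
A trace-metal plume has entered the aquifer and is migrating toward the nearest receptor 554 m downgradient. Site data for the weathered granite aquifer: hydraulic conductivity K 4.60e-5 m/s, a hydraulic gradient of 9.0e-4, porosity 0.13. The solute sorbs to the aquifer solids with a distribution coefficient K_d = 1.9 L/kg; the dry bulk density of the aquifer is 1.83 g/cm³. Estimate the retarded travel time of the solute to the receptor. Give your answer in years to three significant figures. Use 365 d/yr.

K = 4.60e-5 m/s × 86400 s/d = 3.974 m/d
Darcy flux q = K·i = 3.974 × 9.0e-4 = 0.003577 m/d
Seepage velocity v = q / n = 0.003577 / 0.13 = 0.02752 m/d
Retardation R = 1 + ρ_b·K_d/n = 1 + 1.83×1.9/0.13 = 27.75
Contaminant velocity v_c = v/R = 0.02752/27.75 = 9.917e-4 m/d
t = L/v_c = 554/9.917e-4 = 558700 d
   = 558700/365 = 1530 yr

1530 years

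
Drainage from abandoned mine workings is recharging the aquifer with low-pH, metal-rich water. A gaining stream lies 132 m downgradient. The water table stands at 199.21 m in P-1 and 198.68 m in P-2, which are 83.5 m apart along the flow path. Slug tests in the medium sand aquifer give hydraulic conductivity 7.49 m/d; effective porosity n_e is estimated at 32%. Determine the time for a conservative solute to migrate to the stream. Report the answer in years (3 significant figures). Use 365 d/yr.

2.43 years

Hydraulic gradient i = (199.21 − 198.68) / 83.5 = 0.53 / 83.5 = 0.006347
Specific discharge q = 7.49 × 0.006347 = 0.04754 m/d
v_s = q/n_e = 0.04754/0.32 = 0.1486 m/d
t = L / v = 132 / 0.1486 = 888.5 d
   = 888.5 / 365 = 2.43 yr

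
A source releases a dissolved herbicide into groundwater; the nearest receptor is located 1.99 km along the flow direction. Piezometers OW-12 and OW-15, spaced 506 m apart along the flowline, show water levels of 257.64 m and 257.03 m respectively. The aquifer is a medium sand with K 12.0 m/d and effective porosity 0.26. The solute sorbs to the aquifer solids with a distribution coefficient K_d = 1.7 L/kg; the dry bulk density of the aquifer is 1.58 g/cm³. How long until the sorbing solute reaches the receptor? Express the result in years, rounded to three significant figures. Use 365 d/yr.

Hydraulic gradient i = (257.64 − 257.03) / 506 = 0.61 / 506 = 0.001206
Darcy flux q = K·i = 12.0 × 0.001206 = 0.01447 m/d
v_s = q/n_e = 0.01447/0.26 = 0.05564 m/d
Retardation R = 1 + ρ_b·K_d/n = 1 + 1.58×1.7/0.26 = 11.33
Contaminant velocity v_c = v/R = 0.05564/11.33 = 0.004911 m/d
L = 1.99 km = 1990 m
t = L/v_c = 1990/0.004911 = 405300 d
   = 405300/365 = 1110 yr

1110 years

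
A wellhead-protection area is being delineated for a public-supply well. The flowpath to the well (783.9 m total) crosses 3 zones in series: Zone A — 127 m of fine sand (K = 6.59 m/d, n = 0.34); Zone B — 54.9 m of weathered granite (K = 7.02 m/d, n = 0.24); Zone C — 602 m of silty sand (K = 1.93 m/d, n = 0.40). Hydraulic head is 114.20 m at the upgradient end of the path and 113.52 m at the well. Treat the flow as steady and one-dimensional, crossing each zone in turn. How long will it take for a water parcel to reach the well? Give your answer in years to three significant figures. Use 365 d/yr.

406 years

Total head drop ΔH = 114.20 − 113.52 = 0.68 m
Steady 1-D flow in series ⇒ the Darcy flux q is identical in every zone and the zone head losses add (resistances L/K in series).
Σ(L/K) = 127/6.59 + 54.9/7.02 + 602/1.93 = 19.27 + 7.821 + 311.9 = 339.0 d
q = ΔH / Σ(L/K) = 0.68 / 339.0 = 0.002006 m/d (same in every zone)
Zone A: v = q/n = 0.002006/0.34 = 0.005900 m/d → t_A = 127/0.005900 = 21530 d
Zone B: v = q/n = 0.002006/0.24 = 0.008358 m/d → t_B = 54.9/0.008358 = 6569 d
Zone C: v = q/n = 0.002006/0.40 = 0.005015 m/d → t_C = 602/0.005015 = 120000 d
Total t = 21530 + 6569 + 120000 = 148100 d
   = 148100 / 365 = 406 yr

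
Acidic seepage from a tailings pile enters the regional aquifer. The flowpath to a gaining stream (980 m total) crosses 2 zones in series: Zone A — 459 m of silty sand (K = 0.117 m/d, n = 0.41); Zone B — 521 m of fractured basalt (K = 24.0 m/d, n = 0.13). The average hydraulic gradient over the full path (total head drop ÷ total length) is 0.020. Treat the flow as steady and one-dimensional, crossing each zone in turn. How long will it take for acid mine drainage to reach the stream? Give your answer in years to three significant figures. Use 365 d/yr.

141 years

Continuity: the same q passes through each zone, so ΔH = q·Σ(L_j/K_j) — the zones act as resistances in series.
Σ(L/K) = 459/0.117 + 521/24.0 = 3923 + 21.71 = 3945 d
K_eq = L_total / Σ(L/K) = 980 / 3945 = 0.2484 m/d
q = K_eq · i = 0.2484 × 0.020 = 0.004969 m/d (same in every zone)
Zone A: v = q/n = 0.004969/0.41 = 0.01212 m/d → t_A = 459/0.01212 = 37880 d
Zone B: v = q/n = 0.004969/0.13 = 0.03822 m/d → t_B = 521/0.03822 = 13630 d
Total t = 37880 + 13630 = 51510 d
   = 51510 / 365 = 141 yr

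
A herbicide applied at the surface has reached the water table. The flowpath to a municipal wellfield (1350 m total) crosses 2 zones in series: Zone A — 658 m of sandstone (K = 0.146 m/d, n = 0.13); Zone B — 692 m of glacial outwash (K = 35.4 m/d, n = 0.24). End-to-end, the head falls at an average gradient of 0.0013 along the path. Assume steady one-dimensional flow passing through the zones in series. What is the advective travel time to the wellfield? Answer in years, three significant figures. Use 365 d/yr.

1780 years

Continuity: the same q passes through each zone, so ΔH = q·Σ(L_j/K_j) — the zones act as resistances in series.
Σ(L/K) = 658/0.146 + 692/35.4 = 4507 + 19.55 = 4526 d
K_eq = L_total / Σ(L/K) = 1350 / 4526 = 0.2983 m/d
q = K_eq · i = 0.2983 × 0.0013 = 3.877e-4 m/d (same in every zone)
Zone A: v = q/n = 3.877e-4/0.13 = 0.002983 m/d → t_A = 658/0.002983 = 220600 d
Zone B: v = q/n = 3.877e-4/0.24 = 0.001616 m/d → t_B = 692/0.001616 = 428300 d
Total t = 220600 + 428300 = 649000 d
   = 649000 / 365 = 1780 yr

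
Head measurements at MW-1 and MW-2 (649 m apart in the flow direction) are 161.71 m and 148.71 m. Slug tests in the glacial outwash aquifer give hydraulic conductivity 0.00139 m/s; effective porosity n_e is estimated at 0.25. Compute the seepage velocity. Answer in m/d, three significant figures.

Hydraulic gradient i = (161.71 − 148.71) / 649 = 13.00 / 649 = 0.02003
K = 0.00139 m/s × 86400 s/d = 120.1 m/d
q = Ki = 120.1 × 0.02003 = 2.406 m/d
Seepage velocity v = q / n = 2.406 / 0.25 = 9.622 m/d

9.62 m/d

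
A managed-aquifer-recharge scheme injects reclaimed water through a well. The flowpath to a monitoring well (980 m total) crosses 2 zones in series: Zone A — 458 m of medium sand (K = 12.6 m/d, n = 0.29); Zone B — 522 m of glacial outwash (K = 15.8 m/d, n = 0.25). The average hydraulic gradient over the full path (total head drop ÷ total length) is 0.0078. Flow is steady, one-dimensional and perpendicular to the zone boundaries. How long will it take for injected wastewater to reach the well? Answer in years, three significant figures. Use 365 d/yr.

6.55 years

Continuity: the same q passes through each zone, so ΔH = q·Σ(L_j/K_j) — the zones act as resistances in series.
Σ(L/K) = 458/12.6 + 522/15.8 = 36.35 + 33.04 = 69.39 d
K_eq = L_total / Σ(L/K) = 980 / 69.39 = 14.12 m/d
q = K_eq · i = 14.12 × 0.0078 = 0.1102 m/d (same in every zone)
Zone A: v = q/n = 0.1102/0.29 = 0.3799 m/d → t_A = 458/0.3799 = 1206 d
Zone B: v = q/n = 0.1102/0.25 = 0.4407 m/d → t_B = 522/0.4407 = 1185 d
Total t = 1206 + 1185 = 2390 d
   = 2390 / 365 = 6.55 yr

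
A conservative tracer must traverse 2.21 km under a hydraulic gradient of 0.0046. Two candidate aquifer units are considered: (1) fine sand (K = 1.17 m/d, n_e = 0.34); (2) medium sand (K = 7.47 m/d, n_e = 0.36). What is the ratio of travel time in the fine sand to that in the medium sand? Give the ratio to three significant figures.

Unit 1 (fine sand): v = 1.17×0.0046/0.34 = 0.01583 m/d, t = 2210/0.01583 = 139600 d
Unit 2 (medium sand): v = 7.47×0.0046/0.36 = 0.09545 m/d, t = 2210/0.09545 = 23150 d
t(fine sand) / t(medium sand) = 139600/23150 = 6.03

6.03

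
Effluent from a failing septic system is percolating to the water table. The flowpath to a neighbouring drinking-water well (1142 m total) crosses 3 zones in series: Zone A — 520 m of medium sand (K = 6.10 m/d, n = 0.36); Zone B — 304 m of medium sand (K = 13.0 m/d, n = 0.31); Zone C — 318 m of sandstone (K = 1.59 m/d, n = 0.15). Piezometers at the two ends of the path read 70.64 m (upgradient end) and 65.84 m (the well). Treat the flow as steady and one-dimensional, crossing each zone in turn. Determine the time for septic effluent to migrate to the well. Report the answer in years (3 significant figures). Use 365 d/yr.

58.0 years

Total head drop ΔH = 70.64 − 65.84 = 4.80 m
Continuity: the same q passes through each zone, so ΔH = q·Σ(L_j/K_j) — the zones act as resistances in series.
Σ(L/K) = 520/6.10 + 304/13.0 + 318/1.59 = 85.25 + 23.38 + 200.0 = 308.6 d
q = ΔH / Σ(L/K) = 4.80 / 308.6 = 0.01555 m/d (same in every zone)
Zone A: v = q/n = 0.01555/0.36 = 0.04320 m/d → t_A = 520/0.04320 = 12040 d
Zone B: v = q/n = 0.01555/0.31 = 0.05017 m/d → t_B = 304/0.05017 = 6059 d
Zone C: v = q/n = 0.01555/0.15 = 0.1037 m/d → t_C = 318/0.1037 = 3067 d
Total t = 12040 + 6059 + 3067 = 21160 d
   = 21160 / 365 = 58.0 yr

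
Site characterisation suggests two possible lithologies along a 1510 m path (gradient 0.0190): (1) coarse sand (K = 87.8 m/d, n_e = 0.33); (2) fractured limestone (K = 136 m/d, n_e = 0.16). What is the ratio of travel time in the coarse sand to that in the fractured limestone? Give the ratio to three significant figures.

Unit 1 (coarse sand): v = 87.8×0.019/0.33 = 5.055 m/d, t = 1510/5.055 = 298.7 d
Unit 2 (fractured limestone): v = 136×0.019/0.16 = 16.15 m/d, t = 1510/16.15 = 93.50 d
t(coarse sand) / t(fractured limestone) = 298.7/93.50 = 3.19

3.19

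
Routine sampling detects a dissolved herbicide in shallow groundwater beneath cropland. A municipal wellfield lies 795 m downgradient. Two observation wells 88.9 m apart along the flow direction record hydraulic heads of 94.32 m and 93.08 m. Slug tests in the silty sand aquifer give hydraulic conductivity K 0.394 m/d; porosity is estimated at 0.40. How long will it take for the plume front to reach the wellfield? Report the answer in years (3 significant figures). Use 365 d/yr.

Hydraulic gradient i = (94.32 − 93.08) / 88.9 = 1.24 / 88.9 = 0.01395
Darcy flux q = K·i = 0.394 × 0.01395 = 0.005496 m/d
Seepage velocity v = q / n = 0.005496 / 0.40 = 0.01374 m/d
t = L / v = 795 / 0.01374 = 57860 d
   = 57860 / 365 = 159 yr

159 years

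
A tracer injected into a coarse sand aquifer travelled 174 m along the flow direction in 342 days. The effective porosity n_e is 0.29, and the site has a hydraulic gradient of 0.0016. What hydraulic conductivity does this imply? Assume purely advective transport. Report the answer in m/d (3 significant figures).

v = L / t = 174 / 342 = 0.5088 m/d
K = v · n / i = 0.5088 × 0.29 / 0.0016 = 92.2 m/d

92.2 m/d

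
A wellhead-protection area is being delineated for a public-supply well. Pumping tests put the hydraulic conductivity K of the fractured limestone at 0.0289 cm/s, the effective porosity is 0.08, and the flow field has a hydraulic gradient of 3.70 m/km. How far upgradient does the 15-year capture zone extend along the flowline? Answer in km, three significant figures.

K = 0.0289 cm/s × 864 = 24.97 m/d
q = Ki = 24.97 × 0.0037 = 0.09239 m/d
v = Ki/n = 24.97·0.0037/0.08 = 1.155 m/d
T = 15 yr × 365 = 5475 d
L = v × T = 1.155 × 5475 = 6323 m
   = 6.32 km

6.32 km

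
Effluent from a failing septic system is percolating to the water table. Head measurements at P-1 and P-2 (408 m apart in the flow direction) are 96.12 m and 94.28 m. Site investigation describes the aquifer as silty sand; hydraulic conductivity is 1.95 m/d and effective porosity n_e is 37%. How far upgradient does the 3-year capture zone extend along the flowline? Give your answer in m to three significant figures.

Hydraulic gradient i = (96.12 − 94.28) / 408 = 1.84 / 408 = 0.004510
Darcy flux q = K·i = 1.95 × 0.004510 = 0.008794 m/d
Average linear velocity = 0.008794 / 0.37 = 0.02377 m/d
T = 3 yr × 365 = 1095 d
L = v × T = 0.02377 × 1095 = 26.03 m

26.0 m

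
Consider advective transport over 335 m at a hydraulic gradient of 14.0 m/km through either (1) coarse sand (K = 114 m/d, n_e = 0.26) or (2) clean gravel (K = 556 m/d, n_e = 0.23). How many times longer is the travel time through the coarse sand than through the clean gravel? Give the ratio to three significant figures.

5.51

Unit 1 (coarse sand): v = 114×0.014/0.26 = 6.138 m/d, t = 335/6.138 = 54.57 d
Unit 2 (clean gravel): v = 556×0.014/0.23 = 33.84 m/d, t = 335/33.84 = 9.899 d
t(coarse sand) / t(clean gravel) = 54.57/9.899 = 5.51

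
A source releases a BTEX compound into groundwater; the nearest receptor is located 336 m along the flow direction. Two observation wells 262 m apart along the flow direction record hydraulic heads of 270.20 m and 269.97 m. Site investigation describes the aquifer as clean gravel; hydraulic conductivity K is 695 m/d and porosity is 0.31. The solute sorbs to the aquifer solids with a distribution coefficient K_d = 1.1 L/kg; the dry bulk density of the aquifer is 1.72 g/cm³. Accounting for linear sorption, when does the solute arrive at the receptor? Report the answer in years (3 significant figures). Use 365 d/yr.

3.32 years

Hydraulic gradient i = (270.20 − 269.97) / 262 = 0.23 / 262 = 8.779e-4
Specific discharge q = 695 × 8.779e-4 = 0.6101 m/d
v = Ki/n = 695·8.779e-4/0.31 = 1.968 m/d
Retardation R = 1 + ρ_b·K_d/n = 1 + 1.72×1.1/0.31 = 7.103
Contaminant velocity v_c = v/R = 1.968/7.103 = 0.2771 m/d
t = L/v_c = 336/0.2771 = 1213 d
   = 1213/365 = 3.32 yr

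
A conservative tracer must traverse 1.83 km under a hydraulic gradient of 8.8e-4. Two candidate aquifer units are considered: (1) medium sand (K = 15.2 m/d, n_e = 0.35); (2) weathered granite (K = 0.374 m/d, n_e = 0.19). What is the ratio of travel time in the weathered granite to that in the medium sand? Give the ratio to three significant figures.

22.1

Unit 1 (medium sand): v = 15.2×8.8e-4/0.35 = 0.03822 m/d, t = 1830/0.03822 = 47880 d
Unit 2 (weathered granite): v = 0.374×8.8e-4/0.19 = 0.001732 m/d, t = 1830/0.001732 = 1.056e6 d
t(weathered granite) / t(medium sand) = 1.056e6/47880 = 22.1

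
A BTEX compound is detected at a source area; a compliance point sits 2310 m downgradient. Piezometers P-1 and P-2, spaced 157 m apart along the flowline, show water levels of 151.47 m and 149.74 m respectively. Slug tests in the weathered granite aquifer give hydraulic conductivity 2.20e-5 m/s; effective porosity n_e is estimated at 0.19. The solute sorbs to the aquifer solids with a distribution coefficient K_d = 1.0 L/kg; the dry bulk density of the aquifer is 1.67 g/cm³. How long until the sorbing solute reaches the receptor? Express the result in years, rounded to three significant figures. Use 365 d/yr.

Hydraulic gradient i = (151.47 − 149.74) / 157 = 1.73 / 157 = 0.01102
K = 2.20e-5 m/s × 86400 s/d = 1.901 m/d
Darcy flux q = K·i = 1.901 × 0.01102 = 0.02095 m/d
v_s = q/n_e = 0.02095/0.19 = 0.1102 m/d
Retardation R = 1 + ρ_b·K_d/n = 1 + 1.67×1.0/0.19 = 9.789
Contaminant velocity v_c = v/R = 0.1102/9.789 = 0.01126 m/d
t = L/v_c = 2310/0.01126 = 205100 d
   = 205100/365 = 562 yr

562 years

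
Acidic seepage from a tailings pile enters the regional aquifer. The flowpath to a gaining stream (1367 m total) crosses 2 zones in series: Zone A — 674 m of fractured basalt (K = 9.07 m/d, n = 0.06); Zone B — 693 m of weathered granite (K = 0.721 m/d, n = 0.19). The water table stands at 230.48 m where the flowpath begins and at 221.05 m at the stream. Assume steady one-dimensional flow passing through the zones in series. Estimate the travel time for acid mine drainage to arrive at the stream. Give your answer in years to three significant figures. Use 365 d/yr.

Total head drop ΔH = 230.48 − 221.05 = 9.43 m
Steady 1-D flow in series ⇒ the Darcy flux q is identical in every zone and the zone head losses add (resistances L/K in series).
Σ(L/K) = 674/9.07 + 693/0.721 = 74.31 + 961.2 = 1035 d
q = ΔH / Σ(L/K) = 9.43 / 1035 = 0.009107 m/d (same in every zone)
Zone A: v = q/n = 0.009107/0.06 = 0.1518 m/d → t_A = 674/0.1518 = 4441 d
Zone B: v = q/n = 0.009107/0.19 = 0.04793 m/d → t_B = 693/0.04793 = 14460 d
Total t = 4441 + 14460 = 18900 d
   = 18900 / 365 = 51.8 yr

51.8 years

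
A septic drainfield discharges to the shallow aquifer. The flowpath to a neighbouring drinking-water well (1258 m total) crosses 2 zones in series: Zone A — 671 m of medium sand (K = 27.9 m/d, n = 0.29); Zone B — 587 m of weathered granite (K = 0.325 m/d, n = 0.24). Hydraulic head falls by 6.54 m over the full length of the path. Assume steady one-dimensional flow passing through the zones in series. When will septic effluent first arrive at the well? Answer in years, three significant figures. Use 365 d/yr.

Continuity: the same q passes through each zone, so ΔH = q·Σ(L_j/K_j) — the zones act as resistances in series.
Σ(L/K) = 671/27.9 + 587/0.325 = 24.05 + 1806 = 1830 d
q = ΔH / Σ(L/K) = 6.54 / 1830 = 0.003573 m/d (same in every zone)
Zone A: v = q/n = 0.003573/0.29 = 0.01232 m/d → t_A = 671/0.01232 = 54460 d
Zone B: v = q/n = 0.003573/0.24 = 0.01489 m/d → t_B = 587/0.01489 = 39420 d
Total t = 54460 + 39420 = 93880 d
   = 93880 / 365 = 257 yr

257 years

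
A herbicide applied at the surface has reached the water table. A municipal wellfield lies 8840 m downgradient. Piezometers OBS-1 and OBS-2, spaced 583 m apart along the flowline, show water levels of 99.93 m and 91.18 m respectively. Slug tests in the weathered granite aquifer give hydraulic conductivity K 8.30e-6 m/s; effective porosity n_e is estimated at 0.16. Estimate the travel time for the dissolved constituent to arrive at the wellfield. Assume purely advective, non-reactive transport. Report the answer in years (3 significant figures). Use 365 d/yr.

360 years

Hydraulic gradient i = (99.93 − 91.18) / 583 = 8.75 / 583 = 0.01501
K = 8.30e-6 m/s × 86400 s/d = 0.7171 m/d
Specific discharge q = 0.7171 × 0.01501 = 0.01076 m/d
Average linear velocity = 0.01076 / 0.16 = 0.06727 m/d
t = L / v = 8840 / 0.06727 = 131400 d
   = 131400 / 365 = 360 yr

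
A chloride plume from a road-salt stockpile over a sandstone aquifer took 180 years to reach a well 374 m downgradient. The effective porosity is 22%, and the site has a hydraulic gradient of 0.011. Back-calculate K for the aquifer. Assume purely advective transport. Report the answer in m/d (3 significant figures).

0.114 m/d

t = 180 years = 65700 d
v = L / t = 374 / 65700 = 0.005693 m/d
K = v · n / i = 0.005693 × 0.22 / 0.011 = 0.114 m/d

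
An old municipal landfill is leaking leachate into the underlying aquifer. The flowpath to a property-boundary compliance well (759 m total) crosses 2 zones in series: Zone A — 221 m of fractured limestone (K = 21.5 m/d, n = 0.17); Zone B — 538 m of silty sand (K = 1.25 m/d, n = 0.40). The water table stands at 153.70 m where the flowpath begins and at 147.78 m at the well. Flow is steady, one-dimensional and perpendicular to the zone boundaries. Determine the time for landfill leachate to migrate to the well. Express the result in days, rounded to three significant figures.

Total head drop ΔH = 153.70 − 147.78 = 5.92 m
Continuity: the same q passes through each zone, so ΔH = q·Σ(L_j/K_j) — the zones act as resistances in series.
Σ(L/K) = 221/21.5 + 538/1.25 = 10.28 + 430.4 = 440.7 d
q = ΔH / Σ(L/K) = 5.92 / 440.7 = 0.01343 m/d (same in every zone)
Zone A: v = q/n = 0.01343/0.17 = 0.07902 m/d → t_A = 221/0.07902 = 2797 d
Zone B: v = q/n = 0.01343/0.40 = 0.03358 m/d → t_B = 538/0.03358 = 16020 d
Total t = 2797 + 16020 = 18820 d

18800 days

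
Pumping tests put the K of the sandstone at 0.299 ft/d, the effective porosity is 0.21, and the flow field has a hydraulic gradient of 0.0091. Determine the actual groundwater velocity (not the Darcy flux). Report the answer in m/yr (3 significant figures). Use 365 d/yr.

K = 0.299 ft/d × 0.3048 = 0.09114 m/d
Specific discharge q = 0.09114 × 0.0091 = 8.293e-4 m/d
Average linear velocity = 8.293e-4 / 0.21 = 0.003949 m/d
   = 0.003949 × 365 = 1.44 m/yr

1.44 m/yr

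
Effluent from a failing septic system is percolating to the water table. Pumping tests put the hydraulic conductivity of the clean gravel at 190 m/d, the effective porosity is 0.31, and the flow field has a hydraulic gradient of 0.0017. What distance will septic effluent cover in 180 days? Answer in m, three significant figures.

188 m

q = Ki = 190 × 0.0017 = 0.3230 m/d
Average linear velocity = 0.3230 / 0.31 = 1.042 m/d
L = v × T = 1.042 × 180 = 187.5 m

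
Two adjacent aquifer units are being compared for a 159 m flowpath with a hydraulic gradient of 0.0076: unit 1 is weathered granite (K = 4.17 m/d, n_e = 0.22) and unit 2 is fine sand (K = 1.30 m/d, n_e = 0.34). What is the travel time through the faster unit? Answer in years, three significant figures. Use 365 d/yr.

3.02 years

Unit 1 (weathered granite): v = 4.17×0.0076/0.22 = 0.1441 m/d, t = 159/0.1441 = 1104 d
Unit 2 (fine sand): v = 1.30×0.0076/0.34 = 0.02906 m/d, t = 159/0.02906 = 5472 d
Faster: 1104 d / 365 = 3.02 yr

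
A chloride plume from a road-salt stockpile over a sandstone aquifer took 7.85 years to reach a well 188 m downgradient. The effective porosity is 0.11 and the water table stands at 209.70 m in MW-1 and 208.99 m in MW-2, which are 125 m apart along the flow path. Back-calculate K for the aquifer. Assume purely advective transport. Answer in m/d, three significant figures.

1.27 m/d

Hydraulic gradient i = (209.70 − 208.99) / 125 = 0.71 / 125 = 0.005680
t = 7.85 years = 2865 d
v = L / t = 188 / 2865 = 0.06561 m/d
K = v · n / i = 0.06561 × 0.11 / 0.005680 = 1.27 m/d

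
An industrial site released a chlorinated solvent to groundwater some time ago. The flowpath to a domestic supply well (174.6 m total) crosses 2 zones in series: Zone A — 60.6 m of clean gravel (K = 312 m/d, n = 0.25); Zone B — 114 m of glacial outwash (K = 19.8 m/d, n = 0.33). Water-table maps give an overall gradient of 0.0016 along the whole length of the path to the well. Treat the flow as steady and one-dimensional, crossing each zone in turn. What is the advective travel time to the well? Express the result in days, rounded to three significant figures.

Steady 1-D flow in series ⇒ the Darcy flux q is identical in every zone and the zone head losses add (resistances L/K in series).
Σ(L/K) = 60.6/312 + 114/19.8 = 0.1942 + 5.758 = 5.952 d
K_eq = L_total / Σ(L/K) = 174.6 / 5.952 = 29.34 m/d
q = K_eq · i = 29.34 × 0.0016 = 0.04694 m/d (same in every zone)
Zone A: v = q/n = 0.04694/0.25 = 0.1877 m/d → t_A = 60.6/0.1877 = 322.8 d
Zone B: v = q/n = 0.04694/0.33 = 0.1422 m/d → t_B = 114/0.1422 = 801.5 d
Total t = 322.8 + 801.5 = 1124 d

1120 days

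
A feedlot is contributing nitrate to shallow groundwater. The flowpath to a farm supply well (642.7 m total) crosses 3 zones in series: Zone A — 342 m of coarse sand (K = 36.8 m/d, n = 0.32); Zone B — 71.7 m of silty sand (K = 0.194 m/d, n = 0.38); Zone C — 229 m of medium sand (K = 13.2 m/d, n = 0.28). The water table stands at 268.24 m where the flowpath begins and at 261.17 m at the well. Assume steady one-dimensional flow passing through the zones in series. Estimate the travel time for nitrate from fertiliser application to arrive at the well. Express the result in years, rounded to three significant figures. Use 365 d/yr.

Total head drop ΔH = 268.24 − 261.17 = 7.07 m
Continuity: the same q passes through each zone, so ΔH = q·Σ(L_j/K_j) — the zones act as resistances in series.
Σ(L/K) = 342/36.8 + 71.7/0.194 + 229/13.2 = 9.293 + 369.6 + 17.35 = 396.2 d
q = ΔH / Σ(L/K) = 7.07 / 396.2 = 0.01784 m/d (same in every zone)
Zone A: v = q/n = 0.01784/0.32 = 0.05576 m/d → t_A = 342/0.05576 = 6133 d
Zone B: v = q/n = 0.01784/0.38 = 0.04696 m/d → t_B = 71.7/0.04696 = 1527 d
Zone C: v = q/n = 0.01784/0.28 = 0.06373 m/d → t_C = 229/0.06373 = 3594 d
Total t = 6133 + 1527 + 3594 = 11250 d
   = 11250 / 365 = 30.8 yr

30.8 years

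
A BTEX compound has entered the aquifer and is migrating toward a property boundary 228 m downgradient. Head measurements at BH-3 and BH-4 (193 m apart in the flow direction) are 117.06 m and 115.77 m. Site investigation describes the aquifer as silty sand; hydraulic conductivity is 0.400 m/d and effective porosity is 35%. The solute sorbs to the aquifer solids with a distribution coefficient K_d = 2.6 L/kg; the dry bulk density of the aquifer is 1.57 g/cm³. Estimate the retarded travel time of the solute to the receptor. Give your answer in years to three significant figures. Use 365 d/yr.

1040 years

Hydraulic gradient i = (117.06 − 115.77) / 193 = 1.29 / 193 = 0.006684
q = Ki = 0.400 × 0.006684 = 0.002674 m/d
Seepage velocity v = q / n = 0.002674 / 0.35 = 0.007639 m/d
Retardation R = 1 + ρ_b·K_d/n = 1 + 1.57×2.6/0.35 = 12.66
Contaminant velocity v_c = v/R = 0.007639/12.66 = 6.032e-4 m/d
t = L/v_c = 228/6.032e-4 = 378000 d
   = 378000/365 = 1040 yr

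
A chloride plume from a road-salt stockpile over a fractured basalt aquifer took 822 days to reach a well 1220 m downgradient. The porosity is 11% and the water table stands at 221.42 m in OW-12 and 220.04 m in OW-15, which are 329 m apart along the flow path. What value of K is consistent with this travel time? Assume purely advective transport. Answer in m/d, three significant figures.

38.9 m/d

Hydraulic gradient i = (221.42 − 220.04) / 329 = 1.38 / 329 = 0.004195
v = L / t = 1220 / 822 = 1.484 m/d
K = v · n / i = 1.484 × 0.11 / 0.004195 = 38.9 m/d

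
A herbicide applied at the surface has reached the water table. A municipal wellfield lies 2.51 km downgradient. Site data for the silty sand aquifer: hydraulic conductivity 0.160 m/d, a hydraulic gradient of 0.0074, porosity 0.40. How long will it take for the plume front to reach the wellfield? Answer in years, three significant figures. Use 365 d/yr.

2320 years

Specific discharge q = 0.160 × 0.0074 = 0.001184 m/d
Average linear velocity = 0.001184 / 0.40 = 0.002960 m/d
L = 2.51 km = 2510 m
t = L / v = 2510 / 0.002960 = 848000 d
   = 848000 / 365 = 2320 yr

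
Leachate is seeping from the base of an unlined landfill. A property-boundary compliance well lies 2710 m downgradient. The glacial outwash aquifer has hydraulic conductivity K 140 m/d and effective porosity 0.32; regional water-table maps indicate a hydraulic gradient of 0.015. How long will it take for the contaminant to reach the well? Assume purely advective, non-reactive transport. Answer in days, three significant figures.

Darcy flux q = K·i = 140 × 0.015 = 2.100 m/d
v = Ki/n = 140·0.015/0.32 = 6.563 m/d
t = L / v = 2710 / 6.563 = 413.0 d

413 days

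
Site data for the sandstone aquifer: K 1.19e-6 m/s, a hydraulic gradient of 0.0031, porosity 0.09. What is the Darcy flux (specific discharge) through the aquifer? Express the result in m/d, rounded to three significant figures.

3.19e-4 m/d

K = 1.19e-6 m/s × 86400 s/d = 0.1028 m/d
Darcy flux q = K·i = 0.1028 × 0.0031 = 3.187e-4 m/d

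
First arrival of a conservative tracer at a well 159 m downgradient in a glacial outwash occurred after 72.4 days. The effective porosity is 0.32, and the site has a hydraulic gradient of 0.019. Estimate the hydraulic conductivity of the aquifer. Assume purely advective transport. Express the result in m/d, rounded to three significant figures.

v = L / t = 159 / 72.4 = 2.196 m/d
K = v · n / i = 2.196 × 0.32 / 0.019 = 37.0 m/d

37.0 m/d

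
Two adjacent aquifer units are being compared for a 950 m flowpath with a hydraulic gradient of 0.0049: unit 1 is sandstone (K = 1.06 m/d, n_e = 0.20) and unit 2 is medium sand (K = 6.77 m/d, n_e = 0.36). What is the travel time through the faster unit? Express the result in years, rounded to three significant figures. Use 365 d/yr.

28.2 years

Unit 1 (sandstone): v = 1.06×0.0049/0.20 = 0.02597 m/d, t = 950/0.02597 = 36580 d
Unit 2 (medium sand): v = 6.77×0.0049/0.36 = 0.09215 m/d, t = 950/0.09215 = 10310 d
Faster: 10310 d / 365 = 28.2 yr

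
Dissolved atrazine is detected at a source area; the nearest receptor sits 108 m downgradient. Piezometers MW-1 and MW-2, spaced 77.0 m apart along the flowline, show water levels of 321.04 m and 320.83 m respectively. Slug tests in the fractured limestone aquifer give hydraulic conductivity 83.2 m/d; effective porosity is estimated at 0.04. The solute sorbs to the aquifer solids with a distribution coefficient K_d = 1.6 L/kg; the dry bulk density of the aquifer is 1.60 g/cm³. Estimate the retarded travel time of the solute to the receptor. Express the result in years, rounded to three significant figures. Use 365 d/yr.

Hydraulic gradient i = (321.04 − 320.83) / 77.0 = 0.21 / 77.0 = 0.002727
Specific discharge q = 83.2 × 0.002727 = 0.2269 m/d
Average linear velocity = 0.2269 / 0.04 = 5.673 m/d
Retardation R = 1 + ρ_b·K_d/n = 1 + 1.60×1.6/0.04 = 65.00
Contaminant velocity v_c = v/R = 5.673/65.00 = 0.08727 m/d
t = L/v_c = 108/0.08727 = 1238 d
   = 1238/365 = 3.39 yr

3.39 years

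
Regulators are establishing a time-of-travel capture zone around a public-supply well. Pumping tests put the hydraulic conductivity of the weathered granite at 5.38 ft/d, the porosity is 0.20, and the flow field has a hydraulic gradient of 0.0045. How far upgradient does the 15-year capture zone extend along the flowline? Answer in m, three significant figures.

202 m

K = 5.38 ft/d × 0.3048 = 1.640 m/d
q = Ki = 1.640 × 0.0045 = 0.007379 m/d
v_s = q/n_e = 0.007379/0.20 = 0.03690 m/d
T = 15 yr × 365 = 5475 d
L = v × T = 0.03690 × 5475 = 202.0 m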